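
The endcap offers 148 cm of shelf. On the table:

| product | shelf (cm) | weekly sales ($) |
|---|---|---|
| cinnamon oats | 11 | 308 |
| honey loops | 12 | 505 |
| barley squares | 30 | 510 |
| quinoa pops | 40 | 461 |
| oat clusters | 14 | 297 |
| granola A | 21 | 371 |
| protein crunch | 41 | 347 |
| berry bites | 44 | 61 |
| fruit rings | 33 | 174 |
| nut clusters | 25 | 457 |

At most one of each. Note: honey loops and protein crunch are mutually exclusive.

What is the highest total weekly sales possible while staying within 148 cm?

2622

Best packing: cinnamon oats + honey loops + barley squares + oat clusters + granola A + fruit rings + nut clusters — 146 cm, 2622 total.
Every other selection either busts 148 cm or breaks a pairing rule or fails to beat 2622.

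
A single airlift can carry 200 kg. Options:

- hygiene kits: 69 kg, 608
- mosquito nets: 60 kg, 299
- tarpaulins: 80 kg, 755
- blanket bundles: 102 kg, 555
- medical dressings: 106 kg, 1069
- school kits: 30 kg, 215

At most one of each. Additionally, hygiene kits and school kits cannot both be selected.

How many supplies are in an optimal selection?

The maximum people served within 200 kg is 1824.
For example tarpaulins + medical dressings achieves it, using 186 kg.
All optima have 2 supplies.

2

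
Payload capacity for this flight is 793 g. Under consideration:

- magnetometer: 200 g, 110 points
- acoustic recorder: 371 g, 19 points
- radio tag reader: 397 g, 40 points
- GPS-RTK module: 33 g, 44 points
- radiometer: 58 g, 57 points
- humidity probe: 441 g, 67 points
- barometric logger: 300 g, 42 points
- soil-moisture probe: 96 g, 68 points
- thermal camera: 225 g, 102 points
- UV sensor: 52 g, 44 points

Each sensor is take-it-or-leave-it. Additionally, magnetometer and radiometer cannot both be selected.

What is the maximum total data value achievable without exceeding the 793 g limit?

368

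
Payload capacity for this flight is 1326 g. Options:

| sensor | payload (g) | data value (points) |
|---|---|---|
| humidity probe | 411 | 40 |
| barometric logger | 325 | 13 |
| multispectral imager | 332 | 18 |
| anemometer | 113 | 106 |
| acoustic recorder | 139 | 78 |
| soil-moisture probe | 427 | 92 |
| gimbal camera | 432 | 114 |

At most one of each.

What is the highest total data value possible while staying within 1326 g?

The ratio ordering already packs tightly: anemometer + acoustic recorder + soil-moisture probe + gimbal camera, 1111 g, 390.

390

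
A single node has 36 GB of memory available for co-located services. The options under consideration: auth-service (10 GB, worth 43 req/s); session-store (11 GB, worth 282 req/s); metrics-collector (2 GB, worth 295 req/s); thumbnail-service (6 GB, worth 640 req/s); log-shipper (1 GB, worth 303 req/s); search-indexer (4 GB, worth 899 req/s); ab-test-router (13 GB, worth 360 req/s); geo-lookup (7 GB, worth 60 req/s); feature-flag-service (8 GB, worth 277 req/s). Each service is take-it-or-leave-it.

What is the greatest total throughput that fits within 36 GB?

Density check — log-shipper 303.00, search-indexer 224.75, metrics-collector 147.50 are the best per GB.
Metrics-collector + thumbnail-service + log-shipper + search-indexer + ab-test-router + feature-flag-service uses 34 of the 36 GB and totals 2774.
That's the maximum — no swap from here does better than 2774.

2774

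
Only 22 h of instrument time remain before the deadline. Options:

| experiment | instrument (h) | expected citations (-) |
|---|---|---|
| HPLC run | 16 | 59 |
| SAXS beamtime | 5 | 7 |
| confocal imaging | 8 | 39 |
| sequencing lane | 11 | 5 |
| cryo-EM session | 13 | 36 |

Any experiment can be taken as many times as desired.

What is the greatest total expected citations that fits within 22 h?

Density check — confocal imaging 4.88, HPLC run 3.69, cryo-EM session 2.77 are the best per h.
SAXS beamtime + 2×confocal imaging uses 21 of the 22 h and totals 85.
That's the maximum — no swap from here does better than 85.

85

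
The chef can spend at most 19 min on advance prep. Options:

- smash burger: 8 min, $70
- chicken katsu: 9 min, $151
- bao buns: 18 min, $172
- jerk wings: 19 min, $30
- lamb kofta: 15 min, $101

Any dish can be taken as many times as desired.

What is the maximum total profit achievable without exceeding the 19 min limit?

The ratio ordering already packs tightly: 2×chicken katsu, 18 min, 302.

302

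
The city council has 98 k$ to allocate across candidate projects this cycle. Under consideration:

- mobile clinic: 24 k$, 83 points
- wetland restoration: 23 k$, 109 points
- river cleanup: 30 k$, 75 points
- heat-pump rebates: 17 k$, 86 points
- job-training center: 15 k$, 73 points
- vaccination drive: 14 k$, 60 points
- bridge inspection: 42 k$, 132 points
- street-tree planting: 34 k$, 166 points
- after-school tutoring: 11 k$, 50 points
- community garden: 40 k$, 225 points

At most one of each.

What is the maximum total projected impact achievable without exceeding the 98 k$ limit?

500

Greedy by ratio would take heat-pump rebates + street-tree planting + community garden: 91 k$ used, total 477.
Dropping heat-pump rebates frees 17 k$; slotting in wetland restoration (23 k$) lifts the total to 500 at 97 k$.
That's the maximum — no swap from here does better than 500.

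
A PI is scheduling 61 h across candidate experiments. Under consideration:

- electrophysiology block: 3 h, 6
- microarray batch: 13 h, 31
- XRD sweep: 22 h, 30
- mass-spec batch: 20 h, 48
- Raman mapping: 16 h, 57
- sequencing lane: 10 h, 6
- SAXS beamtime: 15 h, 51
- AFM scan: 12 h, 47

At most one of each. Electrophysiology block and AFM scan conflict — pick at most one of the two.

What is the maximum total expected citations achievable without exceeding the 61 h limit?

186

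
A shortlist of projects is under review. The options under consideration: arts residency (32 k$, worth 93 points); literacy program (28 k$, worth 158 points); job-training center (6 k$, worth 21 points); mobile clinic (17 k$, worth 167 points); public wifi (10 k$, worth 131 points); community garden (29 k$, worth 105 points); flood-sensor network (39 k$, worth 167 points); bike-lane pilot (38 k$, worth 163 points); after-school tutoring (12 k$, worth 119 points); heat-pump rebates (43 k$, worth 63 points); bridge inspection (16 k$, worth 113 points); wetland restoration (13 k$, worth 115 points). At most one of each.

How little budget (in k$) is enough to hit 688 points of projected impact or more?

80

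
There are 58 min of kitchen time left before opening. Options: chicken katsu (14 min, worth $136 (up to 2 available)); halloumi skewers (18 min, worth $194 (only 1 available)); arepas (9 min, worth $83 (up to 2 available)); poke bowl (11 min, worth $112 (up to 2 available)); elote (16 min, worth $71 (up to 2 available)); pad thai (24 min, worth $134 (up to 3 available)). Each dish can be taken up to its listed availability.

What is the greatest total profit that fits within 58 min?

584

Taking the top-ratio dishes first gives chicken katsu + halloumi skewers + 2×poke bowl for 554 (54 min).
The 14 min tied up in chicken katsu is better spent on 2×arepas — total rises to 584 (58 min).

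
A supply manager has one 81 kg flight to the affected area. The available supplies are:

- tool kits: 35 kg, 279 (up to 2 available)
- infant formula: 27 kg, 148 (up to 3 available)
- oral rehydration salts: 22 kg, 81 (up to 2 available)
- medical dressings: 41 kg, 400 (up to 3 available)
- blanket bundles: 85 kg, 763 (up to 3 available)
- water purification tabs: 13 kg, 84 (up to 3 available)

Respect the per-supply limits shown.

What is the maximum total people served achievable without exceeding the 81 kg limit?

679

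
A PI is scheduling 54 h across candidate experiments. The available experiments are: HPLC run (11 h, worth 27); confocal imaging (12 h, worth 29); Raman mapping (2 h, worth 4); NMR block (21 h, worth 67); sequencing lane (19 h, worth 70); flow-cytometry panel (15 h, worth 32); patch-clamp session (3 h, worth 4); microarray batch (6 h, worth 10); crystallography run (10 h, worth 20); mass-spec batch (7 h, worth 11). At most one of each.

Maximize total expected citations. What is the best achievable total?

Greedy by ratio would take HPLC run + Raman mapping + NMR block + sequencing lane: 53 h used, total 168.
The 11 h tied up in HPLC run is better spent on confocal imaging — total rises to 170 (54 h).
Runner-up HPLC run + Raman mapping + NMR block + sequencing lane tops out at 168.

170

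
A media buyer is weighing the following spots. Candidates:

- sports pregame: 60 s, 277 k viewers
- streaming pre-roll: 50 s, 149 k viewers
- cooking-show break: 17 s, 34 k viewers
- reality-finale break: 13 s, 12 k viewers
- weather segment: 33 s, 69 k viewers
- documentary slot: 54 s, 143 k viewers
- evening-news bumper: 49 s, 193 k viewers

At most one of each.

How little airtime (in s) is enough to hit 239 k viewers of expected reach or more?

60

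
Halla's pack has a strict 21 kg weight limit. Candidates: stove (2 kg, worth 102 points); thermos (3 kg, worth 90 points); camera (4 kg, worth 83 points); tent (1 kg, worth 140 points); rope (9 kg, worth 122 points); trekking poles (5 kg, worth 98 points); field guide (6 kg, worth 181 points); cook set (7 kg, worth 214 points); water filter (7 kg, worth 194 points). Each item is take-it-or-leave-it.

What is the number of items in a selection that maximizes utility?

5

The maximum utility within 21 kg is 740.
One optimal bundle: stove + thermos + tent + cook set + water filter (20 kg).
Every optimal selection uses 5 items.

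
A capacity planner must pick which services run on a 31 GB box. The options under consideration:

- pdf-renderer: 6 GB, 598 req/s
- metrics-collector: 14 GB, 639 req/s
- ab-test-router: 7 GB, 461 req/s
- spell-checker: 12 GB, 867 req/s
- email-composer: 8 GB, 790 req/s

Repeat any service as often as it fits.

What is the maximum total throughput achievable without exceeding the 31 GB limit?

2990

5×pdf-renderer uses 30 of the 31 GB and totals 2990.
Every other selection either busts 31 GB or fails to beat 2990.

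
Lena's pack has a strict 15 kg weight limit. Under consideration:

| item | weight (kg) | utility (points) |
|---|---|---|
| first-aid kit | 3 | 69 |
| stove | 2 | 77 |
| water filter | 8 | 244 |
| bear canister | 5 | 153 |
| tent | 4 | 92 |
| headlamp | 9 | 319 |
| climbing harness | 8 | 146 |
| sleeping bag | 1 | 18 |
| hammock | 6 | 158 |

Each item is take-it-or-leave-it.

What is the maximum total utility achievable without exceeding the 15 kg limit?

Ranking by ratio (utility/kg): stove 38.50, headlamp 35.44, bear canister 30.60.
Greedy by ratio would take first-aid kit + stove + headlamp + sleeping bag: 15 kg used, total 483.
Dropping first-aid kit and stove frees 5 kg; slotting in bear canister (5 kg) lifts the total to 490 at 15 kg.
Next best is stove + tent + headlamp at 488 (15 kg) — short by 2.

490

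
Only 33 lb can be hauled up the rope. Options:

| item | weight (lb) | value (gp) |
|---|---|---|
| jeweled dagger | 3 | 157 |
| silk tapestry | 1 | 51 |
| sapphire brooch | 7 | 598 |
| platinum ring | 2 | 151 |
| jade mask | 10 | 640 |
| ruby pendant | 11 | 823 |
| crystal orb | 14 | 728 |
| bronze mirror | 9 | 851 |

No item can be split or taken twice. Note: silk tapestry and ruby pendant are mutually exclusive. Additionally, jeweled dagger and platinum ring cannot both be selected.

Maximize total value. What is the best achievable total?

2471

Best packing: jeweled dagger + jade mask + ruby pendant + bronze mirror — 33 lb, 2471 total.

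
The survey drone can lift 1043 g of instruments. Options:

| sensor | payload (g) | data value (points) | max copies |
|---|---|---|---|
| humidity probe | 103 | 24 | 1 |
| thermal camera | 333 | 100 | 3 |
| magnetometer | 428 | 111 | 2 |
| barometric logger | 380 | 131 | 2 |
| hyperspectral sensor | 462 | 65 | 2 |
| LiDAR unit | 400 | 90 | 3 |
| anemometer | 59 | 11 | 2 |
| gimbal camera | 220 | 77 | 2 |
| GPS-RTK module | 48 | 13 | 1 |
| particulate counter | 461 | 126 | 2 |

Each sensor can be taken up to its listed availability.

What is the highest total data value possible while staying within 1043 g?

Ranking by ratio (data value/g): gimbal camera 0.35, barometric logger 0.34, thermal camera 0.30.
A density-first pass picks humidity probe + barometric logger + anemometer + 2×gimbal camera + GPS-RTK module — 333 at 1030 g.
The 382 g tied up in humidity probe and anemometer and gimbal camera is better spent on barometric logger — total rises to 352 (1028 g).
Every other selection either busts 1043 g or exceeds an availability limit or fails to beat 352.

352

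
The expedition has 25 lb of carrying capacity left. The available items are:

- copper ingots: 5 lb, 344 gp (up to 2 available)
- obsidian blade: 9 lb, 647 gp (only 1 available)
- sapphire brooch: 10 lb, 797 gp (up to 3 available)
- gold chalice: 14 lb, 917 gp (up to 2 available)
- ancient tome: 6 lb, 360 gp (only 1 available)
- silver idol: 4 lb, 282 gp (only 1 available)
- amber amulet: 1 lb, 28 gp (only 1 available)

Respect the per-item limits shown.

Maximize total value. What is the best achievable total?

1938

A density-first pass picks 2×sapphire brooch + silver idol + amber amulet — 1904 at 25 lb.
The 5 lb tied up in silver idol and amber amulet is better spent on copper ingots — total rises to 1938 (25 lb).
Every other selection either busts 25 lb or exceeds an availability limit or fails to beat 1938.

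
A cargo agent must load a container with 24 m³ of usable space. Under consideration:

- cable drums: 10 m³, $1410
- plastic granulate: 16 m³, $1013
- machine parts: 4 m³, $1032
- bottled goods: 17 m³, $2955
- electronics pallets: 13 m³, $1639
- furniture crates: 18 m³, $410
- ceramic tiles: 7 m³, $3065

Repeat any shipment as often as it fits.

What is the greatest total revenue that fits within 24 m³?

9195

The ratio ordering already packs tightly: 3×ceramic tiles, 21 m³, 9195.
The spare 3 m³ is too small for any remaining shipment, and no exchange beats 9195.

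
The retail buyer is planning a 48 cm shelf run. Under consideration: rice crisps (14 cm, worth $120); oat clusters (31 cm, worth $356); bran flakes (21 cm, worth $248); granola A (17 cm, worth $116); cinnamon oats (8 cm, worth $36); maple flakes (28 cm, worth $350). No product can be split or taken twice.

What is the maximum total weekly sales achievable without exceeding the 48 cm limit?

476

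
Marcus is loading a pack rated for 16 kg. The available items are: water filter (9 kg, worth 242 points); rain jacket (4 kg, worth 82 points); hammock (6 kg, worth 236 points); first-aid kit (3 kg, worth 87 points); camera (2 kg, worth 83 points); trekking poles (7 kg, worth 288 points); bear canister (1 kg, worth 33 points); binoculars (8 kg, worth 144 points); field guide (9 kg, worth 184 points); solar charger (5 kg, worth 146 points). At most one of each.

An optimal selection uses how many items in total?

4

Best achievable utility is 640.
hammock + camera + trekking poles + bear canister hits 640 at 16 kg.
Any selection reaching 640 contains exactly 4 items.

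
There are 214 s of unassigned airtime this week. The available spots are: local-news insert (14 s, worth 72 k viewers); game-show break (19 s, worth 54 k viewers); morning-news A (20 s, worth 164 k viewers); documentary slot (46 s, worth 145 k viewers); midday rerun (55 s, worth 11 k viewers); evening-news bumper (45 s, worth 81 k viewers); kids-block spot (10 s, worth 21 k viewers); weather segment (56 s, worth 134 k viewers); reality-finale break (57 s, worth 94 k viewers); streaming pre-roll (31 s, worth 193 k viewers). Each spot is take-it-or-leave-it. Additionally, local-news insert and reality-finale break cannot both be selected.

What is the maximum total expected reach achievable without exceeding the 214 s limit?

789

Density check — morning-news A 8.20, streaming pre-roll 6.23, local-news insert 5.14, documentary slot 3.15 are the best per s.
A density-first pass picks local-news insert + game-show break + morning-news A + documentary slot + kids-block spot + weather segment + streaming pre-roll — 783 at 196 s.
Dropping game-show break and kids-block spot frees 29 s; slotting in evening-news bumper (45 s) lifts the total to 789 at 212 s.
Nothing else feasible within 214 s beats 789.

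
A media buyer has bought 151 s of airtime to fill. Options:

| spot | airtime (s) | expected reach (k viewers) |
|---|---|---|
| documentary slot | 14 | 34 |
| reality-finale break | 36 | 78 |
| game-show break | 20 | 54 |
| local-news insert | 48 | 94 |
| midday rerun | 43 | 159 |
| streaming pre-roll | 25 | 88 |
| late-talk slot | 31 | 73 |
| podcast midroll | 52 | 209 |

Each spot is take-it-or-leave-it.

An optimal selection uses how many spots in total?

Best achievable expected reach is 529.
For example midday rerun + streaming pre-roll + late-talk slot + podcast midroll achieves it, using 151 s.
All optima have 4 spots.

4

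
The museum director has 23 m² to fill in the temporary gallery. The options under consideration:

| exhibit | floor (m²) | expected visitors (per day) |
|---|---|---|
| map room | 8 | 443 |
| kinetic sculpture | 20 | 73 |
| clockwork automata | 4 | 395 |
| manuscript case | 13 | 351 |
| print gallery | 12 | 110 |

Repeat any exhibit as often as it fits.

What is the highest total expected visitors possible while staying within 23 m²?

1975

Ranking by ratio (expected visitors/m²): clockwork automata 98.75, map room 55.38, manuscript case 27.00.
Best packing: 5×clockwork automata — 20 m², 1975 total.
Nothing else within 23 m² beats 1975.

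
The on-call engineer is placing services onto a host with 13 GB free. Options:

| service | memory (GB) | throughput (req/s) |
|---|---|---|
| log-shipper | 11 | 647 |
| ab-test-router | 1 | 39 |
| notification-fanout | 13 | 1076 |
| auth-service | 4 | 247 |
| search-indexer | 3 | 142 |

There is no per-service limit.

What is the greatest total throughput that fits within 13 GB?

1076

Density check — notification-fanout 82.77, auth-service 61.75, log-shipper 58.82, search-indexer 47.33 are the best per GB.
Notification-fanout uses 13 of the 13 GB and totals 1076.
That's the maximum — no swap from here does better than 1076.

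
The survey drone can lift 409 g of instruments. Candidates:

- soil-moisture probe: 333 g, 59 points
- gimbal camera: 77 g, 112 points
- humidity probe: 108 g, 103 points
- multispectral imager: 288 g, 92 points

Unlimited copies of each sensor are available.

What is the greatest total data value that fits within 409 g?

560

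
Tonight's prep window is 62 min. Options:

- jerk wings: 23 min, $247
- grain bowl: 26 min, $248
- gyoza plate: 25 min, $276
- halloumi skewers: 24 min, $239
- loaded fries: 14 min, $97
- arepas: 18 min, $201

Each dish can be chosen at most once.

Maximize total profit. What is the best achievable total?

620

The ratio heuristic lands on gyoza plate + loaded fries + arepas (574) but leaves 5 min idle.
The 18 min tied up in arepas is better spent on jerk wings — total rises to 620 (62 min).
That's the maximum — no swap from here does better than 620.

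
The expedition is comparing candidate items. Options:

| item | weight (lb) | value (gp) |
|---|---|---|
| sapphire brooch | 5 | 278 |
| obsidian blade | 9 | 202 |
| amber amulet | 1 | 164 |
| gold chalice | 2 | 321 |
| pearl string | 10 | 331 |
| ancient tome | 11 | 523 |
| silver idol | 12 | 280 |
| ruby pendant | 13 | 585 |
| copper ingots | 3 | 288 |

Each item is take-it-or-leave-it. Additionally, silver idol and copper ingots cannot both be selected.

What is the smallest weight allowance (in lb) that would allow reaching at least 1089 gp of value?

16

Minimise lb subject to total value ≥ 1089.
amber amulet + gold chalice + pearl string + copper ingots: 1104 value at 16 lb.
Below 16 lb the best achievable stays under 1089.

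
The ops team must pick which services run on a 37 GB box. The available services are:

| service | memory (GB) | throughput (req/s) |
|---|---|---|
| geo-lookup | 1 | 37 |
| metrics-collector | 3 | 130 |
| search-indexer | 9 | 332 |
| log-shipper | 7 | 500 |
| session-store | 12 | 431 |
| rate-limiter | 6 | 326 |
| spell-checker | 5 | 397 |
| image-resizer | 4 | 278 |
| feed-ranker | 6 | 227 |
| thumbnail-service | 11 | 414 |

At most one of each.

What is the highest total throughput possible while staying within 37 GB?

2082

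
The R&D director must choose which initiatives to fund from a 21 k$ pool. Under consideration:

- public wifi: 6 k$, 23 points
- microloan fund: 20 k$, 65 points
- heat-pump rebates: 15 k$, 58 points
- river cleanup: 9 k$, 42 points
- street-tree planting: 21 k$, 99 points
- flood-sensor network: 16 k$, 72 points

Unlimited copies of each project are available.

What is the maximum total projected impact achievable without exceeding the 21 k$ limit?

Taking street-tree planting: 21 k$ used, 99 in projected impact.
Every other selection either busts 21 k$ or fails to beat 99.

99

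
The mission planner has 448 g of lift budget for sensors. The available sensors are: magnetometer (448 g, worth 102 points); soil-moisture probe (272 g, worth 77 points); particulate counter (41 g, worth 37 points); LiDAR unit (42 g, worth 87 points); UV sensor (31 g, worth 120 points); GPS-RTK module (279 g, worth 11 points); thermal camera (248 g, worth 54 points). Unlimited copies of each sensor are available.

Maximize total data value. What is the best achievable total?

Taking 14×UV sensor: 434 g used, 1680 in data value.

1680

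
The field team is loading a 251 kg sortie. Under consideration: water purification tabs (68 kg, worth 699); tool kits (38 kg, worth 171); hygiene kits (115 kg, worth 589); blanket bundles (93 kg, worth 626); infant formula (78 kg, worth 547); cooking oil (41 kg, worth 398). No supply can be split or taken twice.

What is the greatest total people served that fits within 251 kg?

1894

A density-first pass picks water purification tabs + tool kits + infant formula + cooking oil — 1815 at 225 kg.
Replace infant formula with blanket bundles: the trade gains 79 net, giving 1894 at 240 kg.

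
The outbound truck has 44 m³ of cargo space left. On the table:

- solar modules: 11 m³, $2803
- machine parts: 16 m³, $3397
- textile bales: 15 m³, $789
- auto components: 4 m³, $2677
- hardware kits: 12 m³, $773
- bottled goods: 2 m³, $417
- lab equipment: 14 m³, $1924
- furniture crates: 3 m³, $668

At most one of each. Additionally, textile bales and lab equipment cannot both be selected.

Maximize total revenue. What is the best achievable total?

The ratio ordering already packs tightly: solar modules + machine parts + auto components + bottled goods + furniture crates, 36 m³, 9962.
Next best is solar modules + machine parts + auto components + hardware kits at 9650 (43 m³) — short by 312.

9962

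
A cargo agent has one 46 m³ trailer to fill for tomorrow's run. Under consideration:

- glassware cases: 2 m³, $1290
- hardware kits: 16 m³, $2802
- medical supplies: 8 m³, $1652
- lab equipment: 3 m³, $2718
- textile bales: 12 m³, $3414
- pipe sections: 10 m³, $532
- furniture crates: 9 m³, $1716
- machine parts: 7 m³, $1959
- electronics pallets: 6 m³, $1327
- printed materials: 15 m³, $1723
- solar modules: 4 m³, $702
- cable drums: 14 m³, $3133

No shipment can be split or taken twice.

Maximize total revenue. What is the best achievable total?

14166

Greedy by ratio would take glassware cases + lab equipment + textile bales + machine parts + electronics pallets + cable drums: 44 m³ used, total 13841.
Replace electronics pallets with medical supplies: the trade gains 325 net, giving 14166 at 46 m³.
Nothing else within 46 m³ beats 14166.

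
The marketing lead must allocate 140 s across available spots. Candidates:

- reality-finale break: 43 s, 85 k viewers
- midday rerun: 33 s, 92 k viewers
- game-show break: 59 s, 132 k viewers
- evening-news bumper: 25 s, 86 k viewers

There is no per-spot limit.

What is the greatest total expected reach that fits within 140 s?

436

Taking the top-ratio spots first gives 5×evening-news bumper for 430 (125 s).
The 25 s tied up in evening-news bumper is better spent on midday rerun — total rises to 436 (133 s).
No other feasible combination exceeds 436.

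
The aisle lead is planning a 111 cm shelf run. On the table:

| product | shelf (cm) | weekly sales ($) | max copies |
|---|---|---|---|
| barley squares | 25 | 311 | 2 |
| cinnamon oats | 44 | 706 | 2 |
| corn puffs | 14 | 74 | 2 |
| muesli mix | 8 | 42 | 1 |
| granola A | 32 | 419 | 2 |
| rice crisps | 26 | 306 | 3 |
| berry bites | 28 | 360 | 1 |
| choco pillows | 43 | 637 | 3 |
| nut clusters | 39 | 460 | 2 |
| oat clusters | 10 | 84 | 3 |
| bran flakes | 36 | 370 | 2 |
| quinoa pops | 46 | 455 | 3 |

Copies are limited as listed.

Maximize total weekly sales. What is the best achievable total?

1585

Filling by ratio: 2×cinnamon oats + 2×oat clusters for 1580, with 3 cm left unused.
The 108 cm tied up in 2×cinnamon oats and 2×oat clusters is better spent on barley squares + 2×choco pillows — total rises to 1585 (111 cm).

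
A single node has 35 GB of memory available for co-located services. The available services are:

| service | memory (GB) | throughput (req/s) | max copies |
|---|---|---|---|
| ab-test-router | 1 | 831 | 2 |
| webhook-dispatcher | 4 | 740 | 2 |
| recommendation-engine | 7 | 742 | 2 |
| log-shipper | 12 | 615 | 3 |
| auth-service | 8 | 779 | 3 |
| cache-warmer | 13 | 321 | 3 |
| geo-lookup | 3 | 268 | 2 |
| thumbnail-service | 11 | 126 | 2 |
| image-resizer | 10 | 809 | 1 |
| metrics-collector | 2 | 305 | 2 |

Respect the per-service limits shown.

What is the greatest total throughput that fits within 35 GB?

The ratio heuristic lands on 2×ab-test-router + 2×webhook-dispatcher + 2×recommendation-engine + 2×geo-lookup + 2×metrics-collector (5772) but leaves 1 GB idle.
Dropping recommendation-engine frees 7 GB; slotting in auth-service (8 GB) lifts the total to 5809 at 35 GB.

5809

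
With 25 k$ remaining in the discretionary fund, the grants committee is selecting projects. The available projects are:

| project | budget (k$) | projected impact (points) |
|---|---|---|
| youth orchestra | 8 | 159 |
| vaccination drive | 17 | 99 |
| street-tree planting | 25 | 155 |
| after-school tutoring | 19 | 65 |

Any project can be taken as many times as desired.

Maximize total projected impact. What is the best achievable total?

By projected impact per k$: youth orchestra 19.88, street-tree planting 6.20, vaccination drive 5.82 lead.
The ratio ordering already packs tightly: 3×youth orchestra, 24 k$, 477.
Every other selection either busts 25 k$ or fails to beat 477.

477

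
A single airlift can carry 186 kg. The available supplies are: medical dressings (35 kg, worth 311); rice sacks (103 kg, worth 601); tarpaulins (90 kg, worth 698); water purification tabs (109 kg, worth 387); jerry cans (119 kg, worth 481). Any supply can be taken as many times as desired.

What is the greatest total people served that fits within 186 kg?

1555

By people served per kg: medical dressings 8.89, tarpaulins 7.76, rice sacks 5.83, jerry cans 4.04 lead.
Best packing: 5×medical dressings — 175 kg, 1555 total.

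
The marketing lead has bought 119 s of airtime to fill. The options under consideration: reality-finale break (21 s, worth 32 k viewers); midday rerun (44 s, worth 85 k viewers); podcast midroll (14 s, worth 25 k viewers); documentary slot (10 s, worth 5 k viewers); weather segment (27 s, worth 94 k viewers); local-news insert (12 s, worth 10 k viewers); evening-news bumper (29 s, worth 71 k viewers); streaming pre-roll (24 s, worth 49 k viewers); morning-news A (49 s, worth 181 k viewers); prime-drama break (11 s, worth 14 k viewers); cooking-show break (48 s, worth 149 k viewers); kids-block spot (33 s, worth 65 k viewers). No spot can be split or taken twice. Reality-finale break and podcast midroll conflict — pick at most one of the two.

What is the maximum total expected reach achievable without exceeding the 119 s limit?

371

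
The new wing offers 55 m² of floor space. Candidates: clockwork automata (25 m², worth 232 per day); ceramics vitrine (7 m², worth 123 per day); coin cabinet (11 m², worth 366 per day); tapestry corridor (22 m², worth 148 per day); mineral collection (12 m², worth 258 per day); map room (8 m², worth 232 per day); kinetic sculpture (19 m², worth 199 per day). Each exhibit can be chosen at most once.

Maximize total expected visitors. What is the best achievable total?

1055

A density-first pass picks ceramics vitrine + coin cabinet + mineral collection + map room — 979 at 38 m².
Replace ceramics vitrine with kinetic sculpture: the trade gains 76 net, giving 1055 at 50 m².
Next best is coin cabinet + tapestry corridor + mineral collection + map room at 1004 (53 m²) — short by 51.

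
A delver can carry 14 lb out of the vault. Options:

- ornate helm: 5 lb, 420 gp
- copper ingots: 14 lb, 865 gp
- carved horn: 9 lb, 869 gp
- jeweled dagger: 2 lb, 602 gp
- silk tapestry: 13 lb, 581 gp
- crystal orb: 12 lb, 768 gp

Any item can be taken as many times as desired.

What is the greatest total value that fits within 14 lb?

4214

Ranking by ratio (value/lb): jeweled dagger 301.00, carved horn 96.56, ornate helm 84.00, crystal orb 64.00.
Best packing: 7×jeweled dagger — 14 lb, 4214 total.
No other feasible combination exceeds 4214.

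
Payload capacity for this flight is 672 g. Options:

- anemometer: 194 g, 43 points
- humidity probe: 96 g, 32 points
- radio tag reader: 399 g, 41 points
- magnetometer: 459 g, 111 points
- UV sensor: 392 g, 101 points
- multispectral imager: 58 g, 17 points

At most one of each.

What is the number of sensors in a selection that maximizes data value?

3

Optimal total is 161.
One optimal bundle: anemometer + UV sensor + multispectral imager (644 g).
Any selection reaching 161 contains exactly 3 sensors.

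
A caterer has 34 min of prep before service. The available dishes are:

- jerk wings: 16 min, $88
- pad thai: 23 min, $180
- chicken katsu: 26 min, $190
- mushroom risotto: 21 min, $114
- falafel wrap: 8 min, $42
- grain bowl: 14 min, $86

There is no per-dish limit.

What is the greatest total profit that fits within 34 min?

232

A density-first pass picks pad thai + falafel wrap — 222 at 31 min.
Dropping pad thai frees 23 min; slotting in chicken katsu (26 min) lifts the total to 232 at 34 min.
That's the maximum — no swap from here does better than 232.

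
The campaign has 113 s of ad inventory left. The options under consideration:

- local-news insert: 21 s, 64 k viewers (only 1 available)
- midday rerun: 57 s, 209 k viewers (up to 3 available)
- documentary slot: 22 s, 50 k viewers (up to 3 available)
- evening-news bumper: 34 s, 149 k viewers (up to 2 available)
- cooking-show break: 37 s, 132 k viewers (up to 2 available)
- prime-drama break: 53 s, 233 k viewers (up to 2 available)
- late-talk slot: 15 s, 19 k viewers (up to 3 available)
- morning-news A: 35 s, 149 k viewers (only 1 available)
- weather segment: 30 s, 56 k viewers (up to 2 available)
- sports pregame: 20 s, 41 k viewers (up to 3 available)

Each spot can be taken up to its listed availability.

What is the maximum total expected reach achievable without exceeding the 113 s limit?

466

Density check — prime-drama break 4.40, evening-news bumper 4.38, morning-news A 4.26 are the best per s.
The ratio ordering already packs tightly: 2×prime-drama break, 106 s, 466.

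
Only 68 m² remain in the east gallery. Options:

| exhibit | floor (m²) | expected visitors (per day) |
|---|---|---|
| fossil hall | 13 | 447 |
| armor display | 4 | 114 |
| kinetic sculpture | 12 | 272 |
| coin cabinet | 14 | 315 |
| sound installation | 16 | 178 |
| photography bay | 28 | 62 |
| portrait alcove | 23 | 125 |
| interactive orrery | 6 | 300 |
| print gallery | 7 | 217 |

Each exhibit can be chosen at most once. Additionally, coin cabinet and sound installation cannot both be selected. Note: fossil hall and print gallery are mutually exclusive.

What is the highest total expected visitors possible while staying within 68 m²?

1459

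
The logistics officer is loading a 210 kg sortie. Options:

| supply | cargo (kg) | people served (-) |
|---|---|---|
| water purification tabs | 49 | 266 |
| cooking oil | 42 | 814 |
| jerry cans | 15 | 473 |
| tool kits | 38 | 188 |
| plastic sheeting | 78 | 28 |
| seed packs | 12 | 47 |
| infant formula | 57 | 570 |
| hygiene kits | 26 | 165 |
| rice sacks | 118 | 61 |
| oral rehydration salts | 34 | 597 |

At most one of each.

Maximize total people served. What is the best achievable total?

A density-first pass picks cooking oil + jerry cans + seed packs + infant formula + hygiene kits + oral rehydration salts — 2666 at 186 kg.
Replace hygiene kits with water purification tabs: the trade gains 101 net, giving 2767 at 209 kg.
Next best is water purification tabs + cooking oil + jerry cans + infant formula + oral rehydration salts at 2720 (197 kg) — short by 47.

2767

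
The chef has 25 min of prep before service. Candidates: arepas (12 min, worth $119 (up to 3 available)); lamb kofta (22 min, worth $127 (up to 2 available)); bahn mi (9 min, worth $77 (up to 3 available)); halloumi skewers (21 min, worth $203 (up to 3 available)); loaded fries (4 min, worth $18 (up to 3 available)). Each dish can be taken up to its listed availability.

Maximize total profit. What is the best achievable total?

238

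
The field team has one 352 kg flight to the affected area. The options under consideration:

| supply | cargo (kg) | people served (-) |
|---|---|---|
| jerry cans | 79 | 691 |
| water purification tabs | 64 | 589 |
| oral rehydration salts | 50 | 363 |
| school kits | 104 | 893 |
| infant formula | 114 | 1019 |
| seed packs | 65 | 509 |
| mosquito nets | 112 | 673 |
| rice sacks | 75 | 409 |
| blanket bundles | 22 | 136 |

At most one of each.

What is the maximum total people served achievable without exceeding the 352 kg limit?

3010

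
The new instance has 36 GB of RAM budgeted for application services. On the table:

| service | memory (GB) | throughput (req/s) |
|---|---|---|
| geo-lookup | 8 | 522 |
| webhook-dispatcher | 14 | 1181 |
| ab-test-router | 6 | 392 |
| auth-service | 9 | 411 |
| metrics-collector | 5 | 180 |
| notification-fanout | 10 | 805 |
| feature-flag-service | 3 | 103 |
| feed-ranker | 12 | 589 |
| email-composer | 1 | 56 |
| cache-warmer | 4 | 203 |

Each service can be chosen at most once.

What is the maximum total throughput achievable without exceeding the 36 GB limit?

2711

Greedy by ratio would take webhook-dispatcher + ab-test-router + notification-fanout + email-composer + cache-warmer: 35 GB used, total 2637.
Replace ab-test-router and email-composer with geo-lookup: the trade gains 74 net, giving 2711 at 36 GB.
Runner-up geo-lookup + webhook-dispatcher + notification-fanout + feature-flag-service + email-composer tops out at 2667.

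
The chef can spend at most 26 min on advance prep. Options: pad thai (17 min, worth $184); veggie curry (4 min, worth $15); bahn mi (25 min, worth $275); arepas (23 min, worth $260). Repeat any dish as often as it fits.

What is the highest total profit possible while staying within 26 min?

275

Ranking by ratio (profit/min): arepas 11.30, bahn mi 11.00, pad thai 10.82, veggie curry 3.75.
Taking the top-ratio dishes first gives arepas for 260 (23 min).
Replace arepas with bahn mi: the trade gains 15 net, giving 275 at 25 min.
Nothing else within 26 min beats 275.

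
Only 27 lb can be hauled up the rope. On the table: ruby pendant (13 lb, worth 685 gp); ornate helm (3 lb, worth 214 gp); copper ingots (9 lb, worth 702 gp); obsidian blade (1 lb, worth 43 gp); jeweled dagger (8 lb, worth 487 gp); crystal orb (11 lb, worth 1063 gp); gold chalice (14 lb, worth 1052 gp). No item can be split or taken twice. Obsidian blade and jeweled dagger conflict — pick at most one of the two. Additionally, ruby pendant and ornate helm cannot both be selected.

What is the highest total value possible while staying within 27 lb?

2158

Density check — crystal orb 96.64, copper ingots 78.00, gold chalice 75.14 are the best per lb.
A density-first pass picks ornate helm + copper ingots + obsidian blade + crystal orb — 2022 at 24 lb.
The 12 lb tied up in ornate helm and copper ingots is better spent on gold chalice — total rises to 2158 (26 lb).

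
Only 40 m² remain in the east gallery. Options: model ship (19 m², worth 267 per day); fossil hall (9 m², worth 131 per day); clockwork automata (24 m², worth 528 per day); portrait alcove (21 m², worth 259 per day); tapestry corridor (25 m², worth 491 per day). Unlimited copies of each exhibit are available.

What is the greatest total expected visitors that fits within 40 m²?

659

Best packing: fossil hall + clockwork automata — 33 m², 659 total.
No other feasible combination exceeds 659.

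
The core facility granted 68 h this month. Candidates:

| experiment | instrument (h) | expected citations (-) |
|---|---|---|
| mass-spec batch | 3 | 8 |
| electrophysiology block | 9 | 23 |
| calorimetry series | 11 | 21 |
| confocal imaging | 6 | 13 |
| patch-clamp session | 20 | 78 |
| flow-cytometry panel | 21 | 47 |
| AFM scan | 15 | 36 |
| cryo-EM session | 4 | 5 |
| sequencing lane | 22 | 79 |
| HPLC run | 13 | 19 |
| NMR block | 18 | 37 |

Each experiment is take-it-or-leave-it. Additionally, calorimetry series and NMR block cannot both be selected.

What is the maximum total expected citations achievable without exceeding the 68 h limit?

Ranking by ratio (expected citations/h): patch-clamp session 3.90, sequencing lane 3.59, mass-spec batch 2.67, electrophysiology block 2.56.
Taking the top-ratio experiments first gives mass-spec batch + electrophysiology block + confocal imaging + patch-clamp session + cryo-EM session + sequencing lane for 206 (64 h).
The 13 h tied up in mass-spec batch and confocal imaging and cryo-EM session is better spent on AFM scan — total rises to 216 (66 h).
Runner-up electrophysiology block + calorimetry series + confocal imaging + patch-clamp session + sequencing lane tops out at 214.

216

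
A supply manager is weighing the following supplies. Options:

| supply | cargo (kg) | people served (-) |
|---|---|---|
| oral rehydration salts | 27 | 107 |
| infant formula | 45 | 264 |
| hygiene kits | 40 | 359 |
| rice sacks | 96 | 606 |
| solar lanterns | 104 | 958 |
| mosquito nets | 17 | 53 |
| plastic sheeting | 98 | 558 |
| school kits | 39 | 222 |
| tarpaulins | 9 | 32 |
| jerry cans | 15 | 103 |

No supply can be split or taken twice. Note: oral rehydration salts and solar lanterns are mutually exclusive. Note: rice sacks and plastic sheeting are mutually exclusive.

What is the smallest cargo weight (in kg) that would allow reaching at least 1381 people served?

159

Minimise kg subject to total people served ≥ 1381.
hygiene kits + solar lanterns + jerry cans reaches 1420 using 159 kg.
Any bundle with less than 159 kg falls short of 1381.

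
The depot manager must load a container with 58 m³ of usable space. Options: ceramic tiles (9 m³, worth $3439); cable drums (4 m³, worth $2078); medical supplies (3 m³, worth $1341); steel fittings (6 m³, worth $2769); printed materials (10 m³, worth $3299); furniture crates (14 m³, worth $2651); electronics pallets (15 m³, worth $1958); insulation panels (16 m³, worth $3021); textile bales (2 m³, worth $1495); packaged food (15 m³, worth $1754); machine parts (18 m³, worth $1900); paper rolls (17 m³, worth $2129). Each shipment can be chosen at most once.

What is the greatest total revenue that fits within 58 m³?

Ranking by ratio (revenue/m³): textile bales 747.50, cable drums 519.50, steel fittings 461.50, medical supplies 447.00.
Taking the top-ratio shipments first gives ceramic tiles + cable drums + medical supplies + steel fittings + printed materials + furniture crates + textile bales for 17072 (48 m³).
The 14 m³ tied up in furniture crates is better spent on insulation panels — total rises to 17442 (50 m³).
An exhaustive check of the 4096 subsets confirms 17442.

17442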